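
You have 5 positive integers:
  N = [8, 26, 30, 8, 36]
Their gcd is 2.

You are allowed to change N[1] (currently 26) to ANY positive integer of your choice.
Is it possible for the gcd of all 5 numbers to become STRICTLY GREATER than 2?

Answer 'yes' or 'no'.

Current gcd = 2
gcd of all OTHER numbers (without N[1]=26): gcd([8, 30, 8, 36]) = 2
The new gcd after any change is gcd(2, new_value).
This can be at most 2.
Since 2 = old gcd 2, the gcd can only stay the same or decrease.

Answer: no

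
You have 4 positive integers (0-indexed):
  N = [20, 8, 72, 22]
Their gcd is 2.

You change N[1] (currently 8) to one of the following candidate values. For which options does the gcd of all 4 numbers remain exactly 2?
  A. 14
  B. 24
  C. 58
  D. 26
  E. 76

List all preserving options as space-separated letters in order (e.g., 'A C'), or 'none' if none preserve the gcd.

Answer: A B C D E

Derivation:
Old gcd = 2; gcd of others (without N[1]) = 2
New gcd for candidate v: gcd(2, v). Preserves old gcd iff gcd(2, v) = 2.
  Option A: v=14, gcd(2,14)=2 -> preserves
  Option B: v=24, gcd(2,24)=2 -> preserves
  Option C: v=58, gcd(2,58)=2 -> preserves
  Option D: v=26, gcd(2,26)=2 -> preserves
  Option E: v=76, gcd(2,76)=2 -> preserves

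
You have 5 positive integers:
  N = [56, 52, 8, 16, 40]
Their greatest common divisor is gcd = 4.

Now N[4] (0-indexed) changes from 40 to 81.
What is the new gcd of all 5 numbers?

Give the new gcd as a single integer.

Numbers: [56, 52, 8, 16, 40], gcd = 4
Change: index 4, 40 -> 81
gcd of the OTHER numbers (without index 4): gcd([56, 52, 8, 16]) = 4
New gcd = gcd(g_others, new_val) = gcd(4, 81) = 1

Answer: 1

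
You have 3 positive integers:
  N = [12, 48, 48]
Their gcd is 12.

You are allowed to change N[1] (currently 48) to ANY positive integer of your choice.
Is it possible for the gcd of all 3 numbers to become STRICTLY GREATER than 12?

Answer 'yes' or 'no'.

Current gcd = 12
gcd of all OTHER numbers (without N[1]=48): gcd([12, 48]) = 12
The new gcd after any change is gcd(12, new_value).
This can be at most 12.
Since 12 = old gcd 12, the gcd can only stay the same or decrease.

Answer: no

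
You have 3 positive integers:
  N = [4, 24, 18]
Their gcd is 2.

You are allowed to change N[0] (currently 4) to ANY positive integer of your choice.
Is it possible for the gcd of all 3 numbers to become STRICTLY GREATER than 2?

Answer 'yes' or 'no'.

Current gcd = 2
gcd of all OTHER numbers (without N[0]=4): gcd([24, 18]) = 6
The new gcd after any change is gcd(6, new_value).
This can be at most 6.
Since 6 > old gcd 2, the gcd CAN increase (e.g., set N[0] = 6).

Answer: yes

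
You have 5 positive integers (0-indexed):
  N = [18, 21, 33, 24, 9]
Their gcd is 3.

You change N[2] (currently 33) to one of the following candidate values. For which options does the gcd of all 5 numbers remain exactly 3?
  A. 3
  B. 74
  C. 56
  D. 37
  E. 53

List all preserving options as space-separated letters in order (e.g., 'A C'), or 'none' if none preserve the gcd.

Old gcd = 3; gcd of others (without N[2]) = 3
New gcd for candidate v: gcd(3, v). Preserves old gcd iff gcd(3, v) = 3.
  Option A: v=3, gcd(3,3)=3 -> preserves
  Option B: v=74, gcd(3,74)=1 -> changes
  Option C: v=56, gcd(3,56)=1 -> changes
  Option D: v=37, gcd(3,37)=1 -> changes
  Option E: v=53, gcd(3,53)=1 -> changes

Answer: A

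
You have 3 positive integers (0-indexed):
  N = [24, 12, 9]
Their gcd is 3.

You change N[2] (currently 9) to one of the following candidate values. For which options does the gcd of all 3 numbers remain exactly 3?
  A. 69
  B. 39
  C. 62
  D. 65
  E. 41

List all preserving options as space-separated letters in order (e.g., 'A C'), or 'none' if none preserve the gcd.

Old gcd = 3; gcd of others (without N[2]) = 12
New gcd for candidate v: gcd(12, v). Preserves old gcd iff gcd(12, v) = 3.
  Option A: v=69, gcd(12,69)=3 -> preserves
  Option B: v=39, gcd(12,39)=3 -> preserves
  Option C: v=62, gcd(12,62)=2 -> changes
  Option D: v=65, gcd(12,65)=1 -> changes
  Option E: v=41, gcd(12,41)=1 -> changes

Answer: A B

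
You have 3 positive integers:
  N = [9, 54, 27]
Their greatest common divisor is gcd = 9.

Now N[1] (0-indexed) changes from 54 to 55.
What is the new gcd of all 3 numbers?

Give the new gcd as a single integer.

Numbers: [9, 54, 27], gcd = 9
Change: index 1, 54 -> 55
gcd of the OTHER numbers (without index 1): gcd([9, 27]) = 9
New gcd = gcd(g_others, new_val) = gcd(9, 55) = 1

Answer: 1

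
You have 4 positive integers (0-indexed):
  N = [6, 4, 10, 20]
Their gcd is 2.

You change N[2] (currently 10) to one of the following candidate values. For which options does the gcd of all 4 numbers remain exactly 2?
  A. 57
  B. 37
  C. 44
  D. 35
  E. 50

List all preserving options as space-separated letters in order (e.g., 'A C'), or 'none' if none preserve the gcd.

Old gcd = 2; gcd of others (without N[2]) = 2
New gcd for candidate v: gcd(2, v). Preserves old gcd iff gcd(2, v) = 2.
  Option A: v=57, gcd(2,57)=1 -> changes
  Option B: v=37, gcd(2,37)=1 -> changes
  Option C: v=44, gcd(2,44)=2 -> preserves
  Option D: v=35, gcd(2,35)=1 -> changes
  Option E: v=50, gcd(2,50)=2 -> preserves

Answer: C E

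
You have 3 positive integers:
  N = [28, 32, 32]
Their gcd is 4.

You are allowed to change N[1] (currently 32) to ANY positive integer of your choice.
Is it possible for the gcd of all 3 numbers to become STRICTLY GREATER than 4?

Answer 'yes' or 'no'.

Current gcd = 4
gcd of all OTHER numbers (without N[1]=32): gcd([28, 32]) = 4
The new gcd after any change is gcd(4, new_value).
This can be at most 4.
Since 4 = old gcd 4, the gcd can only stay the same or decrease.

Answer: no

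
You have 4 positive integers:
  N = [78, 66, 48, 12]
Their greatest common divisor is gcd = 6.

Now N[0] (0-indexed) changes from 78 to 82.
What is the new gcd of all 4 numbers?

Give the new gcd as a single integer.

Numbers: [78, 66, 48, 12], gcd = 6
Change: index 0, 78 -> 82
gcd of the OTHER numbers (without index 0): gcd([66, 48, 12]) = 6
New gcd = gcd(g_others, new_val) = gcd(6, 82) = 2

Answer: 2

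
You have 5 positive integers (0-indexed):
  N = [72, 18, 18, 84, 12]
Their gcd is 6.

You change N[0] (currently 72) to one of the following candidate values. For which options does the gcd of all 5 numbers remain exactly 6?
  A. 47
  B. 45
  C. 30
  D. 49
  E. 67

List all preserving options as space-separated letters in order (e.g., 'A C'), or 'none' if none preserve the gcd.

Answer: C

Derivation:
Old gcd = 6; gcd of others (without N[0]) = 6
New gcd for candidate v: gcd(6, v). Preserves old gcd iff gcd(6, v) = 6.
  Option A: v=47, gcd(6,47)=1 -> changes
  Option B: v=45, gcd(6,45)=3 -> changes
  Option C: v=30, gcd(6,30)=6 -> preserves
  Option D: v=49, gcd(6,49)=1 -> changes
  Option E: v=67, gcd(6,67)=1 -> changes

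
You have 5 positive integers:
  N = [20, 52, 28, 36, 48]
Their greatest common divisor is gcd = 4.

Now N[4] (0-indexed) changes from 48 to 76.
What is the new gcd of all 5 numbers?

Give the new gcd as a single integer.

Answer: 4

Derivation:
Numbers: [20, 52, 28, 36, 48], gcd = 4
Change: index 4, 48 -> 76
gcd of the OTHER numbers (without index 4): gcd([20, 52, 28, 36]) = 4
New gcd = gcd(g_others, new_val) = gcd(4, 76) = 4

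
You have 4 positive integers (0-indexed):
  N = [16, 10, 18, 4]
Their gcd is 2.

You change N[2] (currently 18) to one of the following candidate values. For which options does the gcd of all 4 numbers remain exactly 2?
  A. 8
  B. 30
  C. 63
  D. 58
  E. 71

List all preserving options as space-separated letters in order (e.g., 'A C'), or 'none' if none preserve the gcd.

Answer: A B D

Derivation:
Old gcd = 2; gcd of others (without N[2]) = 2
New gcd for candidate v: gcd(2, v). Preserves old gcd iff gcd(2, v) = 2.
  Option A: v=8, gcd(2,8)=2 -> preserves
  Option B: v=30, gcd(2,30)=2 -> preserves
  Option C: v=63, gcd(2,63)=1 -> changes
  Option D: v=58, gcd(2,58)=2 -> preserves
  Option E: v=71, gcd(2,71)=1 -> changes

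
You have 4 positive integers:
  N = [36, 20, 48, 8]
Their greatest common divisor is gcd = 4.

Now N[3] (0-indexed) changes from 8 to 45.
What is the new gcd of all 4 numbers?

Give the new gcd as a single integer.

Numbers: [36, 20, 48, 8], gcd = 4
Change: index 3, 8 -> 45
gcd of the OTHER numbers (without index 3): gcd([36, 20, 48]) = 4
New gcd = gcd(g_others, new_val) = gcd(4, 45) = 1

Answer: 1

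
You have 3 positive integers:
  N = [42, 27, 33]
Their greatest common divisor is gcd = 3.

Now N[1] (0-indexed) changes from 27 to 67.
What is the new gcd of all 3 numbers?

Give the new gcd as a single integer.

Answer: 1

Derivation:
Numbers: [42, 27, 33], gcd = 3
Change: index 1, 27 -> 67
gcd of the OTHER numbers (without index 1): gcd([42, 33]) = 3
New gcd = gcd(g_others, new_val) = gcd(3, 67) = 1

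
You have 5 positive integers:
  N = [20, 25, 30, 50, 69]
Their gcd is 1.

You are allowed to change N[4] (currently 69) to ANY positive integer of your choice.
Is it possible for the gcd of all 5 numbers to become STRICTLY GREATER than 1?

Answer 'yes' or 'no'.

Answer: yes

Derivation:
Current gcd = 1
gcd of all OTHER numbers (without N[4]=69): gcd([20, 25, 30, 50]) = 5
The new gcd after any change is gcd(5, new_value).
This can be at most 5.
Since 5 > old gcd 1, the gcd CAN increase (e.g., set N[4] = 5).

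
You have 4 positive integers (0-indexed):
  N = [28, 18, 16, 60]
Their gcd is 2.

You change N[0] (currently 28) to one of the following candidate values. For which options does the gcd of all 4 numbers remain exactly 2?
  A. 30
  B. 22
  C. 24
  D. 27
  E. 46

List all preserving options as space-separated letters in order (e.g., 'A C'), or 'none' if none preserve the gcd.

Old gcd = 2; gcd of others (without N[0]) = 2
New gcd for candidate v: gcd(2, v). Preserves old gcd iff gcd(2, v) = 2.
  Option A: v=30, gcd(2,30)=2 -> preserves
  Option B: v=22, gcd(2,22)=2 -> preserves
  Option C: v=24, gcd(2,24)=2 -> preserves
  Option D: v=27, gcd(2,27)=1 -> changes
  Option E: v=46, gcd(2,46)=2 -> preserves

Answer: A B C E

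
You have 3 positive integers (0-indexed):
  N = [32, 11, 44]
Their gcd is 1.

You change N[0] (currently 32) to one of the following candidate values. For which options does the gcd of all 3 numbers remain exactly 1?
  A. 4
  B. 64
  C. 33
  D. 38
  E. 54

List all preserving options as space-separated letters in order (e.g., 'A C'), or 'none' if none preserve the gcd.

Answer: A B D E

Derivation:
Old gcd = 1; gcd of others (without N[0]) = 11
New gcd for candidate v: gcd(11, v). Preserves old gcd iff gcd(11, v) = 1.
  Option A: v=4, gcd(11,4)=1 -> preserves
  Option B: v=64, gcd(11,64)=1 -> preserves
  Option C: v=33, gcd(11,33)=11 -> changes
  Option D: v=38, gcd(11,38)=1 -> preserves
  Option E: v=54, gcd(11,54)=1 -> preserves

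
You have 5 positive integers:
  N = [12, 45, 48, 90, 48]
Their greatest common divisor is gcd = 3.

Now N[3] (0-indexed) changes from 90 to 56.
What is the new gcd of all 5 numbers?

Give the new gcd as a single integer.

Answer: 1

Derivation:
Numbers: [12, 45, 48, 90, 48], gcd = 3
Change: index 3, 90 -> 56
gcd of the OTHER numbers (without index 3): gcd([12, 45, 48, 48]) = 3
New gcd = gcd(g_others, new_val) = gcd(3, 56) = 1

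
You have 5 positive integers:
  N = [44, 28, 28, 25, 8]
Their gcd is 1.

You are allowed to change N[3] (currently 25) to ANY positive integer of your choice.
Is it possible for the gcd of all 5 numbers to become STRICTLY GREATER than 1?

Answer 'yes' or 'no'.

Current gcd = 1
gcd of all OTHER numbers (without N[3]=25): gcd([44, 28, 28, 8]) = 4
The new gcd after any change is gcd(4, new_value).
This can be at most 4.
Since 4 > old gcd 1, the gcd CAN increase (e.g., set N[3] = 4).

Answer: yes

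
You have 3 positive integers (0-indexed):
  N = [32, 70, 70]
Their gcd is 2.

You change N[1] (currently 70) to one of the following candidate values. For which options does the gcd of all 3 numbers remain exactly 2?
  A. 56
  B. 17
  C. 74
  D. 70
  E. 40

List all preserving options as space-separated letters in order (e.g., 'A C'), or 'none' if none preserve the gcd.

Answer: A C D E

Derivation:
Old gcd = 2; gcd of others (without N[1]) = 2
New gcd for candidate v: gcd(2, v). Preserves old gcd iff gcd(2, v) = 2.
  Option A: v=56, gcd(2,56)=2 -> preserves
  Option B: v=17, gcd(2,17)=1 -> changes
  Option C: v=74, gcd(2,74)=2 -> preserves
  Option D: v=70, gcd(2,70)=2 -> preserves
  Option E: v=40, gcd(2,40)=2 -> preserves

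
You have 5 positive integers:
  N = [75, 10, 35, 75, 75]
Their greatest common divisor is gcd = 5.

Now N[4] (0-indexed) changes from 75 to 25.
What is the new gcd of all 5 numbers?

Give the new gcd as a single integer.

Numbers: [75, 10, 35, 75, 75], gcd = 5
Change: index 4, 75 -> 25
gcd of the OTHER numbers (without index 4): gcd([75, 10, 35, 75]) = 5
New gcd = gcd(g_others, new_val) = gcd(5, 25) = 5

Answer: 5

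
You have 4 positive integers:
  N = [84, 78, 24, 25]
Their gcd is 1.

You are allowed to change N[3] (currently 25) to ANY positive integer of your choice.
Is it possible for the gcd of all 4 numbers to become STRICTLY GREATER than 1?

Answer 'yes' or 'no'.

Answer: yes

Derivation:
Current gcd = 1
gcd of all OTHER numbers (without N[3]=25): gcd([84, 78, 24]) = 6
The new gcd after any change is gcd(6, new_value).
This can be at most 6.
Since 6 > old gcd 1, the gcd CAN increase (e.g., set N[3] = 6).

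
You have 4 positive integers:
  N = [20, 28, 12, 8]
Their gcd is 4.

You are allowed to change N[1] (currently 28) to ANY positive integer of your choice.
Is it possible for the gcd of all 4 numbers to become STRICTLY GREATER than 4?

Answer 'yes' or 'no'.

Current gcd = 4
gcd of all OTHER numbers (without N[1]=28): gcd([20, 12, 8]) = 4
The new gcd after any change is gcd(4, new_value).
This can be at most 4.
Since 4 = old gcd 4, the gcd can only stay the same or decrease.

Answer: no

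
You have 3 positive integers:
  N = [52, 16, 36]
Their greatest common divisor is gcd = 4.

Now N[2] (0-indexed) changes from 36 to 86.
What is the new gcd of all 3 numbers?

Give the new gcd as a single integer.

Answer: 2

Derivation:
Numbers: [52, 16, 36], gcd = 4
Change: index 2, 36 -> 86
gcd of the OTHER numbers (without index 2): gcd([52, 16]) = 4
New gcd = gcd(g_others, new_val) = gcd(4, 86) = 2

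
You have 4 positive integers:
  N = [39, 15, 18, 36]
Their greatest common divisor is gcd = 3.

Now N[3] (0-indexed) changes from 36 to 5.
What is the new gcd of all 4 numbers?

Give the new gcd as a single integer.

Answer: 1

Derivation:
Numbers: [39, 15, 18, 36], gcd = 3
Change: index 3, 36 -> 5
gcd of the OTHER numbers (without index 3): gcd([39, 15, 18]) = 3
New gcd = gcd(g_others, new_val) = gcd(3, 5) = 1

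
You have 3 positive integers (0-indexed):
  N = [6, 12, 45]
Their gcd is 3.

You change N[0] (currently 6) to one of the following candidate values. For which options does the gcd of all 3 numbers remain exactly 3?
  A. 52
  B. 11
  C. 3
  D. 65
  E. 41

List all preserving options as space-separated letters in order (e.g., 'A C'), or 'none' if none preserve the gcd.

Old gcd = 3; gcd of others (without N[0]) = 3
New gcd for candidate v: gcd(3, v). Preserves old gcd iff gcd(3, v) = 3.
  Option A: v=52, gcd(3,52)=1 -> changes
  Option B: v=11, gcd(3,11)=1 -> changes
  Option C: v=3, gcd(3,3)=3 -> preserves
  Option D: v=65, gcd(3,65)=1 -> changes
  Option E: v=41, gcd(3,41)=1 -> changes

Answer: C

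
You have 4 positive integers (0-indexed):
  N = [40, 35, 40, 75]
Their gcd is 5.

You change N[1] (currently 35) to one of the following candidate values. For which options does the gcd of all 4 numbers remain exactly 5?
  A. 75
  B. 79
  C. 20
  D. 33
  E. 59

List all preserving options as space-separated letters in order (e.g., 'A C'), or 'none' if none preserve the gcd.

Answer: A C

Derivation:
Old gcd = 5; gcd of others (without N[1]) = 5
New gcd for candidate v: gcd(5, v). Preserves old gcd iff gcd(5, v) = 5.
  Option A: v=75, gcd(5,75)=5 -> preserves
  Option B: v=79, gcd(5,79)=1 -> changes
  Option C: v=20, gcd(5,20)=5 -> preserves
  Option D: v=33, gcd(5,33)=1 -> changes
  Option E: v=59, gcd(5,59)=1 -> changes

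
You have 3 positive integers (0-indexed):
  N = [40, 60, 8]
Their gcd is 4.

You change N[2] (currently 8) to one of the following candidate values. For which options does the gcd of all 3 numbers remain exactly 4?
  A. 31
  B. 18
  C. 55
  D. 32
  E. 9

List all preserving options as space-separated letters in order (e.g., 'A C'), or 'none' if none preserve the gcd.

Old gcd = 4; gcd of others (without N[2]) = 20
New gcd for candidate v: gcd(20, v). Preserves old gcd iff gcd(20, v) = 4.
  Option A: v=31, gcd(20,31)=1 -> changes
  Option B: v=18, gcd(20,18)=2 -> changes
  Option C: v=55, gcd(20,55)=5 -> changes
  Option D: v=32, gcd(20,32)=4 -> preserves
  Option E: v=9, gcd(20,9)=1 -> changes

Answer: D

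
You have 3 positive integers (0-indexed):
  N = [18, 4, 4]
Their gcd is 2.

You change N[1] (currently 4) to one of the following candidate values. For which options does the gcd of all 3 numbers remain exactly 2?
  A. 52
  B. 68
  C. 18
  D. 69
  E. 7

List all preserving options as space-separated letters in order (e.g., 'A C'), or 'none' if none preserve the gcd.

Old gcd = 2; gcd of others (without N[1]) = 2
New gcd for candidate v: gcd(2, v). Preserves old gcd iff gcd(2, v) = 2.
  Option A: v=52, gcd(2,52)=2 -> preserves
  Option B: v=68, gcd(2,68)=2 -> preserves
  Option C: v=18, gcd(2,18)=2 -> preserves
  Option D: v=69, gcd(2,69)=1 -> changes
  Option E: v=7, gcd(2,7)=1 -> changes

Answer: A B C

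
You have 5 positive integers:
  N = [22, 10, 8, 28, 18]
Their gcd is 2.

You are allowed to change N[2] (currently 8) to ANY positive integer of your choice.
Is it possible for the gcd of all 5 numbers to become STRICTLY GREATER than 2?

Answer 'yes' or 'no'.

Answer: no

Derivation:
Current gcd = 2
gcd of all OTHER numbers (without N[2]=8): gcd([22, 10, 28, 18]) = 2
The new gcd after any change is gcd(2, new_value).
This can be at most 2.
Since 2 = old gcd 2, the gcd can only stay the same or decrease.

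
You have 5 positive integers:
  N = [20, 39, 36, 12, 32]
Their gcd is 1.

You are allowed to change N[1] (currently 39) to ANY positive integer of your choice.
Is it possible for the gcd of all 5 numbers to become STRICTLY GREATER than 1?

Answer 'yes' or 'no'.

Current gcd = 1
gcd of all OTHER numbers (without N[1]=39): gcd([20, 36, 12, 32]) = 4
The new gcd after any change is gcd(4, new_value).
This can be at most 4.
Since 4 > old gcd 1, the gcd CAN increase (e.g., set N[1] = 4).

Answer: yes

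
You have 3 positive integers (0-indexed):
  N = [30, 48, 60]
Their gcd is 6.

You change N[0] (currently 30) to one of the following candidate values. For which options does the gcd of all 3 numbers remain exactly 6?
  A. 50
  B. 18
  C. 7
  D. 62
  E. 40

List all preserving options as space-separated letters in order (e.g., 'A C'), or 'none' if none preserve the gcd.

Answer: B

Derivation:
Old gcd = 6; gcd of others (without N[0]) = 12
New gcd for candidate v: gcd(12, v). Preserves old gcd iff gcd(12, v) = 6.
  Option A: v=50, gcd(12,50)=2 -> changes
  Option B: v=18, gcd(12,18)=6 -> preserves
  Option C: v=7, gcd(12,7)=1 -> changes
  Option D: v=62, gcd(12,62)=2 -> changes
  Option E: v=40, gcd(12,40)=4 -> changes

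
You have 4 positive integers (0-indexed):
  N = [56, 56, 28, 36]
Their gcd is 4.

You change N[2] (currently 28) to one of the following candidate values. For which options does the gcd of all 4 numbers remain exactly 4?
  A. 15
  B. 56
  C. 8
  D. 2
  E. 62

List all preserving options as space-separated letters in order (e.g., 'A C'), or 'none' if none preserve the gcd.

Old gcd = 4; gcd of others (without N[2]) = 4
New gcd for candidate v: gcd(4, v). Preserves old gcd iff gcd(4, v) = 4.
  Option A: v=15, gcd(4,15)=1 -> changes
  Option B: v=56, gcd(4,56)=4 -> preserves
  Option C: v=8, gcd(4,8)=4 -> preserves
  Option D: v=2, gcd(4,2)=2 -> changes
  Option E: v=62, gcd(4,62)=2 -> changes

Answer: B C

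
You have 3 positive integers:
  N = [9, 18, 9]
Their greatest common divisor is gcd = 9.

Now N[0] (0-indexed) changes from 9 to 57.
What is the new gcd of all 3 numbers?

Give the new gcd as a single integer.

Numbers: [9, 18, 9], gcd = 9
Change: index 0, 9 -> 57
gcd of the OTHER numbers (without index 0): gcd([18, 9]) = 9
New gcd = gcd(g_others, new_val) = gcd(9, 57) = 3

Answer: 3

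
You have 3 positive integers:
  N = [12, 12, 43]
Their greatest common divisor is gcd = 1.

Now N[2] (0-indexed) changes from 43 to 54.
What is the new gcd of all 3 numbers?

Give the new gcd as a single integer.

Answer: 6

Derivation:
Numbers: [12, 12, 43], gcd = 1
Change: index 2, 43 -> 54
gcd of the OTHER numbers (without index 2): gcd([12, 12]) = 12
New gcd = gcd(g_others, new_val) = gcd(12, 54) = 6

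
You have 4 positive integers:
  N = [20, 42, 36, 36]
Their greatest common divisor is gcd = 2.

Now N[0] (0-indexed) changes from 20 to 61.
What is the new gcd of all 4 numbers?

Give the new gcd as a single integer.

Numbers: [20, 42, 36, 36], gcd = 2
Change: index 0, 20 -> 61
gcd of the OTHER numbers (without index 0): gcd([42, 36, 36]) = 6
New gcd = gcd(g_others, new_val) = gcd(6, 61) = 1

Answer: 1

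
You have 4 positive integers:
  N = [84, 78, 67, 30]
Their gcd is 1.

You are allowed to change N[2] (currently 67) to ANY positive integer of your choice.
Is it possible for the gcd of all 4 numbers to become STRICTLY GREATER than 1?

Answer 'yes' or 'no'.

Current gcd = 1
gcd of all OTHER numbers (without N[2]=67): gcd([84, 78, 30]) = 6
The new gcd after any change is gcd(6, new_value).
This can be at most 6.
Since 6 > old gcd 1, the gcd CAN increase (e.g., set N[2] = 6).

Answer: yes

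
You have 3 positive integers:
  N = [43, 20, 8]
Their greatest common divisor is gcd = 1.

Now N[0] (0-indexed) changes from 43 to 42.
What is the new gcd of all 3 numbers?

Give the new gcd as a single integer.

Numbers: [43, 20, 8], gcd = 1
Change: index 0, 43 -> 42
gcd of the OTHER numbers (without index 0): gcd([20, 8]) = 4
New gcd = gcd(g_others, new_val) = gcd(4, 42) = 2

Answer: 2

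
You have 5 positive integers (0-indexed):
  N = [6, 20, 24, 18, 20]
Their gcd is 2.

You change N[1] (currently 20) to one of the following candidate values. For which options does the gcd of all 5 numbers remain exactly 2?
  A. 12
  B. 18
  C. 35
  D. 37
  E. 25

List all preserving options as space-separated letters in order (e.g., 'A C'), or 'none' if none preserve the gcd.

Old gcd = 2; gcd of others (without N[1]) = 2
New gcd for candidate v: gcd(2, v). Preserves old gcd iff gcd(2, v) = 2.
  Option A: v=12, gcd(2,12)=2 -> preserves
  Option B: v=18, gcd(2,18)=2 -> preserves
  Option C: v=35, gcd(2,35)=1 -> changes
  Option D: v=37, gcd(2,37)=1 -> changes
  Option E: v=25, gcd(2,25)=1 -> changes

Answer: A B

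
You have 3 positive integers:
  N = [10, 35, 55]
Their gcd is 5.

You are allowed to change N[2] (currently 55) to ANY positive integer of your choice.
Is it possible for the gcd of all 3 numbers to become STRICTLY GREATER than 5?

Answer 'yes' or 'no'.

Current gcd = 5
gcd of all OTHER numbers (without N[2]=55): gcd([10, 35]) = 5
The new gcd after any change is gcd(5, new_value).
This can be at most 5.
Since 5 = old gcd 5, the gcd can only stay the same or decrease.

Answer: no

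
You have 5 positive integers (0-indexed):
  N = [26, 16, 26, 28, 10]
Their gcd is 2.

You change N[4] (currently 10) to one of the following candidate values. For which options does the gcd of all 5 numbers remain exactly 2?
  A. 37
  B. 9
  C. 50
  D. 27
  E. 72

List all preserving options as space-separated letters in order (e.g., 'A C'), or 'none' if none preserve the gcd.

Answer: C E

Derivation:
Old gcd = 2; gcd of others (without N[4]) = 2
New gcd for candidate v: gcd(2, v). Preserves old gcd iff gcd(2, v) = 2.
  Option A: v=37, gcd(2,37)=1 -> changes
  Option B: v=9, gcd(2,9)=1 -> changes
  Option C: v=50, gcd(2,50)=2 -> preserves
  Option D: v=27, gcd(2,27)=1 -> changes
  Option E: v=72, gcd(2,72)=2 -> preserves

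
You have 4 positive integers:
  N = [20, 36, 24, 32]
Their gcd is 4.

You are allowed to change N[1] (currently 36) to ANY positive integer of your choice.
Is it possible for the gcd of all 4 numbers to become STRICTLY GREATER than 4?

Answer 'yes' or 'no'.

Current gcd = 4
gcd of all OTHER numbers (without N[1]=36): gcd([20, 24, 32]) = 4
The new gcd after any change is gcd(4, new_value).
This can be at most 4.
Since 4 = old gcd 4, the gcd can only stay the same or decrease.

Answer: no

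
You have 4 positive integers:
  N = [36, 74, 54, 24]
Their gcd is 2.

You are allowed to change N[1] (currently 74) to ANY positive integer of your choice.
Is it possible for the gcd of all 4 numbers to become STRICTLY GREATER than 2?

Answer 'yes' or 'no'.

Answer: yes

Derivation:
Current gcd = 2
gcd of all OTHER numbers (without N[1]=74): gcd([36, 54, 24]) = 6
The new gcd after any change is gcd(6, new_value).
This can be at most 6.
Since 6 > old gcd 2, the gcd CAN increase (e.g., set N[1] = 6).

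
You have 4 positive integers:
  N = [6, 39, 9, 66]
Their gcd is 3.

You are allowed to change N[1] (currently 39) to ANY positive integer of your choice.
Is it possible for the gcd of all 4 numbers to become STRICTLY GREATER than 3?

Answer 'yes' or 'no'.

Current gcd = 3
gcd of all OTHER numbers (without N[1]=39): gcd([6, 9, 66]) = 3
The new gcd after any change is gcd(3, new_value).
This can be at most 3.
Since 3 = old gcd 3, the gcd can only stay the same or decrease.

Answer: no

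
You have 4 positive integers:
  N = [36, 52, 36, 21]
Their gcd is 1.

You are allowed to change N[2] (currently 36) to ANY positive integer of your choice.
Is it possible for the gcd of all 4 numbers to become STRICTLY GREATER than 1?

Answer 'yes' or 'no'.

Current gcd = 1
gcd of all OTHER numbers (without N[2]=36): gcd([36, 52, 21]) = 1
The new gcd after any change is gcd(1, new_value).
This can be at most 1.
Since 1 = old gcd 1, the gcd can only stay the same or decrease.

Answer: no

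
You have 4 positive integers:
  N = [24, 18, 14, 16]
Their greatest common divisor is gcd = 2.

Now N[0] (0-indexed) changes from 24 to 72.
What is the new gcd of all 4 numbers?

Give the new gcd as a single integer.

Numbers: [24, 18, 14, 16], gcd = 2
Change: index 0, 24 -> 72
gcd of the OTHER numbers (without index 0): gcd([18, 14, 16]) = 2
New gcd = gcd(g_others, new_val) = gcd(2, 72) = 2

Answer: 2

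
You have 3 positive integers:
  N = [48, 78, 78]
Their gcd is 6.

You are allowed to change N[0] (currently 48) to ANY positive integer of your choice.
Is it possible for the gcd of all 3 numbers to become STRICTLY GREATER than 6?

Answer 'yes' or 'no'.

Answer: yes

Derivation:
Current gcd = 6
gcd of all OTHER numbers (without N[0]=48): gcd([78, 78]) = 78
The new gcd after any change is gcd(78, new_value).
This can be at most 78.
Since 78 > old gcd 6, the gcd CAN increase (e.g., set N[0] = 78).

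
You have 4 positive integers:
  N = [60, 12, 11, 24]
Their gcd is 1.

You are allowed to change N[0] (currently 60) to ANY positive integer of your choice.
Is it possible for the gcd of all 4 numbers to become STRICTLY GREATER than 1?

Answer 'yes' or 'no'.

Current gcd = 1
gcd of all OTHER numbers (without N[0]=60): gcd([12, 11, 24]) = 1
The new gcd after any change is gcd(1, new_value).
This can be at most 1.
Since 1 = old gcd 1, the gcd can only stay the same or decrease.

Answer: no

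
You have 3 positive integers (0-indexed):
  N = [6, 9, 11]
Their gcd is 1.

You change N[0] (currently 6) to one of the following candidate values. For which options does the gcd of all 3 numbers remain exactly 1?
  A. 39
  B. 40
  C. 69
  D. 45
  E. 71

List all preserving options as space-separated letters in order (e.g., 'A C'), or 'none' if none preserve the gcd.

Answer: A B C D E

Derivation:
Old gcd = 1; gcd of others (without N[0]) = 1
New gcd for candidate v: gcd(1, v). Preserves old gcd iff gcd(1, v) = 1.
  Option A: v=39, gcd(1,39)=1 -> preserves
  Option B: v=40, gcd(1,40)=1 -> preserves
  Option C: v=69, gcd(1,69)=1 -> preserves
  Option D: v=45, gcd(1,45)=1 -> preserves
  Option E: v=71, gcd(1,71)=1 -> preserves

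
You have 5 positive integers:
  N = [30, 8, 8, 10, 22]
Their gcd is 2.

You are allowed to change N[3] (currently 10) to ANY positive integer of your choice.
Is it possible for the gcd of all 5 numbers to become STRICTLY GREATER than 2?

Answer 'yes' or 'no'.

Current gcd = 2
gcd of all OTHER numbers (without N[3]=10): gcd([30, 8, 8, 22]) = 2
The new gcd after any change is gcd(2, new_value).
This can be at most 2.
Since 2 = old gcd 2, the gcd can only stay the same or decrease.

Answer: no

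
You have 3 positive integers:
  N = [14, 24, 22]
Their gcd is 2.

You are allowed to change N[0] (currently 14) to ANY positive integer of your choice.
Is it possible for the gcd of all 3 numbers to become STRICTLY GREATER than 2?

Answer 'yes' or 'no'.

Answer: no

Derivation:
Current gcd = 2
gcd of all OTHER numbers (without N[0]=14): gcd([24, 22]) = 2
The new gcd after any change is gcd(2, new_value).
This can be at most 2.
Since 2 = old gcd 2, the gcd can only stay the same or decrease.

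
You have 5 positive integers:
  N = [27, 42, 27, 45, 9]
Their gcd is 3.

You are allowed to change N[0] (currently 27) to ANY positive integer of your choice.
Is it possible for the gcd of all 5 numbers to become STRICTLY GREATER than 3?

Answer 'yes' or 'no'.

Current gcd = 3
gcd of all OTHER numbers (without N[0]=27): gcd([42, 27, 45, 9]) = 3
The new gcd after any change is gcd(3, new_value).
This can be at most 3.
Since 3 = old gcd 3, the gcd can only stay the same or decrease.

Answer: no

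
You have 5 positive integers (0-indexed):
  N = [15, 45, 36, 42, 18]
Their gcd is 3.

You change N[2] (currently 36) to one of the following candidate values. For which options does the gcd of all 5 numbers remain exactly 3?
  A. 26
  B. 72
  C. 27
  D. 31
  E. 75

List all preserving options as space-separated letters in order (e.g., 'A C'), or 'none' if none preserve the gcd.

Answer: B C E

Derivation:
Old gcd = 3; gcd of others (without N[2]) = 3
New gcd for candidate v: gcd(3, v). Preserves old gcd iff gcd(3, v) = 3.
  Option A: v=26, gcd(3,26)=1 -> changes
  Option B: v=72, gcd(3,72)=3 -> preserves
  Option C: v=27, gcd(3,27)=3 -> preserves
  Option D: v=31, gcd(3,31)=1 -> changes
  Option E: v=75, gcd(3,75)=3 -> preserves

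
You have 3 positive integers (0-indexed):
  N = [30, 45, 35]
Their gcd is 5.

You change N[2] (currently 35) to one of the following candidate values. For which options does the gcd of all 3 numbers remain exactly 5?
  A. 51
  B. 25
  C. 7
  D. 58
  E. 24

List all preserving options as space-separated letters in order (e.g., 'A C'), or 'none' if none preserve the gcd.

Answer: B

Derivation:
Old gcd = 5; gcd of others (without N[2]) = 15
New gcd for candidate v: gcd(15, v). Preserves old gcd iff gcd(15, v) = 5.
  Option A: v=51, gcd(15,51)=3 -> changes
  Option B: v=25, gcd(15,25)=5 -> preserves
  Option C: v=7, gcd(15,7)=1 -> changes
  Option D: v=58, gcd(15,58)=1 -> changes
  Option E: v=24, gcd(15,24)=3 -> changes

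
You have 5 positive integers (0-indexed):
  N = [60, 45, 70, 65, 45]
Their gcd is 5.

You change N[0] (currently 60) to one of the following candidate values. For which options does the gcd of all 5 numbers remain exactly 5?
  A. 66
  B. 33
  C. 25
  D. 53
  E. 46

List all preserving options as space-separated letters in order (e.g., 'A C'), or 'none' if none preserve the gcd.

Answer: C

Derivation:
Old gcd = 5; gcd of others (without N[0]) = 5
New gcd for candidate v: gcd(5, v). Preserves old gcd iff gcd(5, v) = 5.
  Option A: v=66, gcd(5,66)=1 -> changes
  Option B: v=33, gcd(5,33)=1 -> changes
  Option C: v=25, gcd(5,25)=5 -> preserves
  Option D: v=53, gcd(5,53)=1 -> changes
  Option E: v=46, gcd(5,46)=1 -> changes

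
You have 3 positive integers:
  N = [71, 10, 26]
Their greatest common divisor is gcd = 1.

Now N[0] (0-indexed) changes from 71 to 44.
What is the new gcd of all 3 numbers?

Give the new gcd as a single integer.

Numbers: [71, 10, 26], gcd = 1
Change: index 0, 71 -> 44
gcd of the OTHER numbers (without index 0): gcd([10, 26]) = 2
New gcd = gcd(g_others, new_val) = gcd(2, 44) = 2

Answer: 2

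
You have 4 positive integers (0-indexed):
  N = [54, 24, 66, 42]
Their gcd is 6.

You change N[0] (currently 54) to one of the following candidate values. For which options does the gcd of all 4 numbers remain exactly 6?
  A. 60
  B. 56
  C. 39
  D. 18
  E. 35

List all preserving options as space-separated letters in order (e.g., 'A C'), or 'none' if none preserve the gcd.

Answer: A D

Derivation:
Old gcd = 6; gcd of others (without N[0]) = 6
New gcd for candidate v: gcd(6, v). Preserves old gcd iff gcd(6, v) = 6.
  Option A: v=60, gcd(6,60)=6 -> preserves
  Option B: v=56, gcd(6,56)=2 -> changes
  Option C: v=39, gcd(6,39)=3 -> changes
  Option D: v=18, gcd(6,18)=6 -> preserves
  Option E: v=35, gcd(6,35)=1 -> changes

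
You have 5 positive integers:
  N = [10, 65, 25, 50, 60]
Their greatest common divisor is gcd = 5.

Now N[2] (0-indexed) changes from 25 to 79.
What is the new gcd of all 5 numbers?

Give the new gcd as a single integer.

Numbers: [10, 65, 25, 50, 60], gcd = 5
Change: index 2, 25 -> 79
gcd of the OTHER numbers (without index 2): gcd([10, 65, 50, 60]) = 5
New gcd = gcd(g_others, new_val) = gcd(5, 79) = 1

Answer: 1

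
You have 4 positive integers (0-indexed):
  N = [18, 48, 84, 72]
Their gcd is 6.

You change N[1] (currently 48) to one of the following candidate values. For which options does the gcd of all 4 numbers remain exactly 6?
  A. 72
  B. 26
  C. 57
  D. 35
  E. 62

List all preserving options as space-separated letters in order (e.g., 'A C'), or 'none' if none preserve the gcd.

Answer: A

Derivation:
Old gcd = 6; gcd of others (without N[1]) = 6
New gcd for candidate v: gcd(6, v). Preserves old gcd iff gcd(6, v) = 6.
  Option A: v=72, gcd(6,72)=6 -> preserves
  Option B: v=26, gcd(6,26)=2 -> changes
  Option C: v=57, gcd(6,57)=3 -> changes
  Option D: v=35, gcd(6,35)=1 -> changes
  Option E: v=62, gcd(6,62)=2 -> changes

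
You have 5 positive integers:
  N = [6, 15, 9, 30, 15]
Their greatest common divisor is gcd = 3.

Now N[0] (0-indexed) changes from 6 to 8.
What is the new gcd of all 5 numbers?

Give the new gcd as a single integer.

Numbers: [6, 15, 9, 30, 15], gcd = 3
Change: index 0, 6 -> 8
gcd of the OTHER numbers (without index 0): gcd([15, 9, 30, 15]) = 3
New gcd = gcd(g_others, new_val) = gcd(3, 8) = 1

Answer: 1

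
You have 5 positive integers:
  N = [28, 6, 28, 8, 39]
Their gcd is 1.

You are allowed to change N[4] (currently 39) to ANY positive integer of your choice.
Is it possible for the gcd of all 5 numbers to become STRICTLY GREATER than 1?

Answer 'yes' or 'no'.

Answer: yes

Derivation:
Current gcd = 1
gcd of all OTHER numbers (without N[4]=39): gcd([28, 6, 28, 8]) = 2
The new gcd after any change is gcd(2, new_value).
This can be at most 2.
Since 2 > old gcd 1, the gcd CAN increase (e.g., set N[4] = 2).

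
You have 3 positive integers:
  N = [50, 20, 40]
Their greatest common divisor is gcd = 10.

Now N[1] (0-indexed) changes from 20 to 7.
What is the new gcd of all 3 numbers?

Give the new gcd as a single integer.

Numbers: [50, 20, 40], gcd = 10
Change: index 1, 20 -> 7
gcd of the OTHER numbers (without index 1): gcd([50, 40]) = 10
New gcd = gcd(g_others, new_val) = gcd(10, 7) = 1

Answer: 1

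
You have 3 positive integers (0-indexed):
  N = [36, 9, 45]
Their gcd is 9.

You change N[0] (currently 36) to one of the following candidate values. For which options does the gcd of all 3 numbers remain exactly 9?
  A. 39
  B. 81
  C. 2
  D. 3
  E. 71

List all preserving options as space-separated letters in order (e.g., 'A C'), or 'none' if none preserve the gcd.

Answer: B

Derivation:
Old gcd = 9; gcd of others (without N[0]) = 9
New gcd for candidate v: gcd(9, v). Preserves old gcd iff gcd(9, v) = 9.
  Option A: v=39, gcd(9,39)=3 -> changes
  Option B: v=81, gcd(9,81)=9 -> preserves
  Option C: v=2, gcd(9,2)=1 -> changes
  Option D: v=3, gcd(9,3)=3 -> changes
  Option E: v=71, gcd(9,71)=1 -> changes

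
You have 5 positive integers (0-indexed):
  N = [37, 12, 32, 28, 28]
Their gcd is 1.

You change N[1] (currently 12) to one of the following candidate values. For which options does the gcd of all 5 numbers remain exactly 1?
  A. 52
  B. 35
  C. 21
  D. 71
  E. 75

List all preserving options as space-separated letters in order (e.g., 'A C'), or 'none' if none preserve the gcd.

Old gcd = 1; gcd of others (without N[1]) = 1
New gcd for candidate v: gcd(1, v). Preserves old gcd iff gcd(1, v) = 1.
  Option A: v=52, gcd(1,52)=1 -> preserves
  Option B: v=35, gcd(1,35)=1 -> preserves
  Option C: v=21, gcd(1,21)=1 -> preserves
  Option D: v=71, gcd(1,71)=1 -> preserves
  Option E: v=75, gcd(1,75)=1 -> preserves

Answer: A B C D E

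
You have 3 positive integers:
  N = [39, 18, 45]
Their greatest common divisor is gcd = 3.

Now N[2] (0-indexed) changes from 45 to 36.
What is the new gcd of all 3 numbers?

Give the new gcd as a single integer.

Answer: 3

Derivation:
Numbers: [39, 18, 45], gcd = 3
Change: index 2, 45 -> 36
gcd of the OTHER numbers (without index 2): gcd([39, 18]) = 3
New gcd = gcd(g_others, new_val) = gcd(3, 36) = 3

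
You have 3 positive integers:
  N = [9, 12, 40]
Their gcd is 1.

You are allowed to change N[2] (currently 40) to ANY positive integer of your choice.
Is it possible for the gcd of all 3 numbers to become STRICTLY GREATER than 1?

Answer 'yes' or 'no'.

Answer: yes

Derivation:
Current gcd = 1
gcd of all OTHER numbers (without N[2]=40): gcd([9, 12]) = 3
The new gcd after any change is gcd(3, new_value).
This can be at most 3.
Since 3 > old gcd 1, the gcd CAN increase (e.g., set N[2] = 3).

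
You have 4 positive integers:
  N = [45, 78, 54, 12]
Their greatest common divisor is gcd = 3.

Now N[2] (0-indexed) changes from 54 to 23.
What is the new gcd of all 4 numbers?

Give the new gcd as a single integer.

Answer: 1

Derivation:
Numbers: [45, 78, 54, 12], gcd = 3
Change: index 2, 54 -> 23
gcd of the OTHER numbers (without index 2): gcd([45, 78, 12]) = 3
New gcd = gcd(g_others, new_val) = gcd(3, 23) = 1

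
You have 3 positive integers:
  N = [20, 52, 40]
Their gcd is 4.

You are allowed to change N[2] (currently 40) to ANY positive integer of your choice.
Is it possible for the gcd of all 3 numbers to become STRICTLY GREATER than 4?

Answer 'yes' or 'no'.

Answer: no

Derivation:
Current gcd = 4
gcd of all OTHER numbers (without N[2]=40): gcd([20, 52]) = 4
The new gcd after any change is gcd(4, new_value).
This can be at most 4.
Since 4 = old gcd 4, the gcd can only stay the same or decrease.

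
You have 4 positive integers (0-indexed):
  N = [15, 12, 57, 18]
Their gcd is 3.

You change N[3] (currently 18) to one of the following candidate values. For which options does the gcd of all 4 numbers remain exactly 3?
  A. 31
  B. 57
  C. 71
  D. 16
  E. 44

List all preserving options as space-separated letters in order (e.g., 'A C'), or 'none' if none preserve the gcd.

Old gcd = 3; gcd of others (without N[3]) = 3
New gcd for candidate v: gcd(3, v). Preserves old gcd iff gcd(3, v) = 3.
  Option A: v=31, gcd(3,31)=1 -> changes
  Option B: v=57, gcd(3,57)=3 -> preserves
  Option C: v=71, gcd(3,71)=1 -> changes
  Option D: v=16, gcd(3,16)=1 -> changes
  Option E: v=44, gcd(3,44)=1 -> changes

Answer: B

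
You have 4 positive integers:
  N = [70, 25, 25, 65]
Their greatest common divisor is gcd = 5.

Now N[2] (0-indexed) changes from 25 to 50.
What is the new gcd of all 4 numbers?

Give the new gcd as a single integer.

Answer: 5

Derivation:
Numbers: [70, 25, 25, 65], gcd = 5
Change: index 2, 25 -> 50
gcd of the OTHER numbers (without index 2): gcd([70, 25, 65]) = 5
New gcd = gcd(g_others, new_val) = gcd(5, 50) = 5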